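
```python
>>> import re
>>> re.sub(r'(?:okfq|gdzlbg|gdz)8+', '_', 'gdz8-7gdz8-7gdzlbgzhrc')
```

`sub` substitutes '_' at each match site.

'_-7_-7gdzlbgzhrc'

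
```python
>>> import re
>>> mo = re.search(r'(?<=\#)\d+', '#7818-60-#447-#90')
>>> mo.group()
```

'7818'

The `(?=…)`/`(?<=…)` assertion just peeks at neighbouring text; it doesn't advance the match position.
`re.search` tries every starting position until one works.
The match spans [1:5] → '7818'.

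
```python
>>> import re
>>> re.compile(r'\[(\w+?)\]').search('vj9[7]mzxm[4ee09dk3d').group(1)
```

'7'

The match spans [3:6] → '[7]'.
Captured: group 1 = '7'.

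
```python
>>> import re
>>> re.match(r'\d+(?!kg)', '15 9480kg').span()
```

With `match`, the pattern is implicitly anchored at the beginning.
The match spans [0:2] → '15'.

(0, 2)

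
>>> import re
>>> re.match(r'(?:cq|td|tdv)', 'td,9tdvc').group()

With `match`, the pattern is implicitly anchored at the beginning.
The match spans [0:2] → 'td'.

'td'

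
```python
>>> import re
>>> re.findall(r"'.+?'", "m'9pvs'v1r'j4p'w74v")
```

["'9pvs'", "'j4p'"]

A non-greedy quantifier consumes as few characters as it can — just enough that the remainder of the pattern still matches from where it stops; whatever follows it matches normally.
Matches: at [1:7] → "'9pvs'"; at [10:15] → "'j4p'".
With no groups in the pattern, `findall` gives back each whole match — 2 here.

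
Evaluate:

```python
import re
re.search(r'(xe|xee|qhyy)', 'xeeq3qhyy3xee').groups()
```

('xe',)

Alternation isn't longest-match — the leftmost alternative that fits at this position is chosen.
`re.search` tries every starting position until one works.
The match spans [0:2] → 'xe'.
Captured: group 1 = 'xe'.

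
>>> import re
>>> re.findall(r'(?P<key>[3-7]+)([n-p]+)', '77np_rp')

This matches one or more of a character in [3-7] (captured as 'key'); then one or more of a character in [n-p] (captured).
Walking the string: at [0:4] match '77np', groups = ('77', 'np').
With 2 capturing groups, `findall` returns a 2-tuple per match.

[('77', 'np')]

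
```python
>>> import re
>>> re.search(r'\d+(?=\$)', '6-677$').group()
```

Because the assertion is zero-width, the text it checks is not consumed and won't appear in the result.
`search` walks the string left to right and returns the first match it finds.
The match spans [2:5] → '677'.

'677'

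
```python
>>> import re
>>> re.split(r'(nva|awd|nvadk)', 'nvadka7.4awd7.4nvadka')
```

The regex engine tests alternatives in the order written; an earlier branch that matches wins even if a later one would match more.
The group in the pattern means `split` returns the separators' captures alongside the pieces.

['', 'nva', 'dka7.4', 'awd', '7.4', 'nva', 'dka']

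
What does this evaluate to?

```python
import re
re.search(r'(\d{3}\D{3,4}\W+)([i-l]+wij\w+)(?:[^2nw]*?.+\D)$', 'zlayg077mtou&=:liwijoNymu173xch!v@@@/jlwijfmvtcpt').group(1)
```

'077mtou&=:'

The match spans [5:49] → '077mtou&=:liwijoNymu173xch!v@@@/jlwijfmvtcpt'.
Captured: group 1 = '077mtou&=:', group 2 = 'liwijoNymu173xch'.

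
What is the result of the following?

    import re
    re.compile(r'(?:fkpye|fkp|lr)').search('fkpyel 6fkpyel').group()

'fkpye'

Alternation tries branches left to right and keeps the first one that lets the overall match succeed at that position.
`re.search` tries every starting position until one works.
The match spans [0:5] → 'fkpye'.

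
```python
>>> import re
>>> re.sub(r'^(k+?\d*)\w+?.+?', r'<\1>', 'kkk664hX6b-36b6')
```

'<k>664hX6b-36b6'

The pattern matches anchored at the start of the string; then one or more of the literal 'k' (lazy), then zero or more of a digit (captured); then one or more of a word character (lazy); then one or more of any character (lazy).
The `?` after the quantifier makes it lazy — it takes as little as possible before letting the rest of the pattern try.
Matches: at [0:3] → 'kkk'.
`\1` in the replacement pulls in group 1's text for each match.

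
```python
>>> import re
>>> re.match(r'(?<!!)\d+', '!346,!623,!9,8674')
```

None

The negative lookahead/lookbehind blocks any match where the forbidden context is present.
`re.match` won't scan ahead — the pattern has to work from the very first character.
Here the pattern fails at index 0, so the call returns None.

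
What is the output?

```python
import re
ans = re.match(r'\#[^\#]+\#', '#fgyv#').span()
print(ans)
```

(0, 6)

`match` is anchored at position 0; if the pattern doesn't fit there, it returns None.
The match spans [0:6] → '#fgyv#'.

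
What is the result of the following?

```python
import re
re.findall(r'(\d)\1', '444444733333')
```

['4', '4', '4', '3', '3']

A backreference is literal: `\1` must see the identical characters the first group matched.
Matches: at [0:2] match '44', group 1 = '4'; at [2:4] match '44', group 1 = '4'; at [4:6] match '44', group 1 = '4'; at [7:9] match '33', group 1 = '3'; at [9:11] match '33', group 1 = '3'.
One capturing group, so `findall` returns just the captured substring from each match — 5 in all.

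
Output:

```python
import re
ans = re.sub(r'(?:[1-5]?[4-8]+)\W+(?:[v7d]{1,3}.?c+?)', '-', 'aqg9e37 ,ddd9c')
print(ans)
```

aqg9e-

The pattern matches optionally a character in [1-5], then one or more of a character in [4-8] (non-capturing group); then one or more of a non-word character; then 1 to 3 of one of [v7d], then optionally any character, then one or more of the literal 'c' (lazy) (non-capturing group).
`sub` substitutes '-' at each match site.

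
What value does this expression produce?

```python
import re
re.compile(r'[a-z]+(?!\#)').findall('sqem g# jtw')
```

['sqem', 'jtw']

A negative assertion filters positions out without eating any characters.
With no groups in the pattern, `findall` gives back each whole match — 2 here.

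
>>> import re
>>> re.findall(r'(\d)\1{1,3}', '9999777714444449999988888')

`\1` is not a pattern — it's the concrete string captured by group 1, re-applied verbatim.
Walking the string: at [0:4] match '9999', group 1 = '9'; at [4:8] match '7777', group 1 = '7'; at [9:13] match '4444', group 1 = '4'; at [13:15] match '44', group 1 = '4'; at [15:19] match '9999', group 1 = '9'; ….
`findall` collects group 1 from each match (6 total).

['9', '7', '4', '4', '9', '8']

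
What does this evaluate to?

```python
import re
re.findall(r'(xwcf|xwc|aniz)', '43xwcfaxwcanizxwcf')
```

['xwcf', 'xwc', 'aniz', 'xwcf']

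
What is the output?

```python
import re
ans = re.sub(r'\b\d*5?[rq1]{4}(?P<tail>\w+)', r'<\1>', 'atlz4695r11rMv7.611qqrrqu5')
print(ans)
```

The pattern matches a word boundary (`\b`, zero-width); then zero or more of a digit, then optionally the literal '5', then exactly 4 of one of [rq1]; then one or more of a word character (captured as 'tail').
Matches: at [16:26] → '611qqrrqu5'.
The replacement refers to a captured group, so each match is rewritten using its own captured text.

atlz4695r11rMv7.<qu5>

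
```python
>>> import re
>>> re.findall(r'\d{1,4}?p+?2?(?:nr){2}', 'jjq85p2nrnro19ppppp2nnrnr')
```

The pattern matches 1 to 4 of a digit (lazy); then one or more of a literal 'p' (lazy); then optionally the literal '2', then the literal 'nr' repeated 2 times.
Scanning left to right: at [3:11] → '85p2nrnr'.
`findall` yields the raw match text (1 of them) because the pattern has no groups.

['85p2nrnr']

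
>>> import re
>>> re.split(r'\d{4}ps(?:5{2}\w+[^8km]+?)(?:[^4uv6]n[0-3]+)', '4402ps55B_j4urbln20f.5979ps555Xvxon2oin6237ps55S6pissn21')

['', 'oin', '']

A `+?`/`*?`/`{m,n}?` starts at its minimum and grows only as far as needed for what follows to match.
`split` removes every match and returns the 3 fragments in between.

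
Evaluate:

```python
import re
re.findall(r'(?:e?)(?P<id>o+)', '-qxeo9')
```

['o']

This matches optionally a literal 'e' (non-capturing group); then one or more of a literal 'o' (captured as 'id').
Walking the string: at [3:5] match 'eo', group 1 = 'o'.
With a single group, `findall` returns only what that group captured — 1 item.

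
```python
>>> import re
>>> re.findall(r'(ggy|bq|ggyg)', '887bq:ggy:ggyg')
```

Branches in `(...|...)` are attempted left-to-right; the first branch that allows the whole pattern to succeed is taken.
Matches: at [3:5] match 'bq', group 1 = 'bq'; at [6:9] match 'ggy', group 1 = 'ggy'; at [10:13] match 'ggy', group 1 = 'ggy'.
With a single group, `findall` returns only what that group captured — 3 items.

['bq', 'ggy', 'ggy']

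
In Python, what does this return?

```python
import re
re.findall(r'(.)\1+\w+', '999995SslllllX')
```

['9']

The backreference `\1` re-matches whatever the first group consumed, character for character.
With a single group, `findall` returns only what that group captured — 1 item.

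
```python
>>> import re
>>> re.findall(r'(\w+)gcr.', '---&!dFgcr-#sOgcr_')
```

['dF', 'sO']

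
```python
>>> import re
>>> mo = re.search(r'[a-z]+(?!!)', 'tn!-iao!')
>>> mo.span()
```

(0, 1)

A negative assertion filters positions out without eating any characters.
Unlike `match`, `search` isn't anchored — it looks for the pattern anywhere in the string.
The match spans [0:1] → 't'.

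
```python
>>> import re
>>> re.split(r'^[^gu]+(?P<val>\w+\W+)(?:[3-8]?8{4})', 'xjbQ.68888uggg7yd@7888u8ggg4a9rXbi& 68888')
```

With a capturing group present, the delimiter's captured portion is kept in the result list.

['', 'Q.', 'uggg7yd@7888u8ggg4a9rXbi& 68888']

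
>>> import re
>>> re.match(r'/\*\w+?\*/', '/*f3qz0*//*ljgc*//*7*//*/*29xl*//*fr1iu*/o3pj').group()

'/*f3qz0*/'

With `match`, the pattern is implicitly anchored at the beginning.
The match spans [0:9] → '/*f3qz0*/'.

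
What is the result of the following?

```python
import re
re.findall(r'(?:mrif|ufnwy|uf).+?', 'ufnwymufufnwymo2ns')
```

['ufnwym', 'ufu']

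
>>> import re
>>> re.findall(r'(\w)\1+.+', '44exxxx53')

`\1` has to match the exact text group 1 already captured.
Matches: at [0:9] match '44exxxx53', group 1 = '4'.
`findall` collects group 1 from the one match (1 total).

['4']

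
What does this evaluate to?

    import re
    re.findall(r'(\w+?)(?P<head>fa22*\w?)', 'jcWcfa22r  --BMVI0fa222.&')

[('jcWc', 'fa22r'), ('BMVI0', 'fa222')]

The pattern matches one or more of a word character (lazy) (captured); then the literal 'fa2', then zero or more of a literal '2', then optionally a word character (captured as 'head').
Scanning left to right: at [0:9] match 'jcWcfa22r', groups = ('jcWc', 'fa22r'); at [13:23] match 'BMVI0fa222', groups = ('BMVI0', 'fa222').
Multiple groups make `findall` return tuples — one 2-tuple for each match.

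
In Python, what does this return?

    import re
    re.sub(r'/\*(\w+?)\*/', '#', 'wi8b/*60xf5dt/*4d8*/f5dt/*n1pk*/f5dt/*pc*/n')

'wi8b/*60xf5dt#f5dt#f5dt#n'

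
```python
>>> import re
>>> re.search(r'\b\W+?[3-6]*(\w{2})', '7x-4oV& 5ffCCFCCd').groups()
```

This matches a word boundary (`\b`, zero-width); then one or more of a non-word character (lazy); then zero or more of a character in [3-6]; then exactly 2 of a word character (captured).
Unlike `match`, `search` isn't anchored — it looks for the pattern anywhere in the string.
The match spans [2:6] → '-4oV'.
Captured: group 1 = 'oV'.

('oV',)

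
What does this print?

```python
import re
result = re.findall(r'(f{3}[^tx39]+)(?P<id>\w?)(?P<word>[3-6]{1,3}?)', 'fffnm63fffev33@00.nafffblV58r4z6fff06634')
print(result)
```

[('fffnm6', '', '3'), ('fffev', '3', '3'), ('fffblV58r4z6fff066', '3', '4')]

`findall` packs the 3 group values into a tuple for every match.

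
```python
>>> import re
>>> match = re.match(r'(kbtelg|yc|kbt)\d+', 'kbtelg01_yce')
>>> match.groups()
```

With `match`, the pattern is implicitly anchored at the beginning.
The match spans [0:8] → 'kbtelg01'.
Captured: group 1 = 'kbtelg'.

('kbtelg',)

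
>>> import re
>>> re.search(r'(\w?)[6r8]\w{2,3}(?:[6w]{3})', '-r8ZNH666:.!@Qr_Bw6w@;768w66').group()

The match spans [1:9] → 'r8ZNH666'.

'r8ZNH666'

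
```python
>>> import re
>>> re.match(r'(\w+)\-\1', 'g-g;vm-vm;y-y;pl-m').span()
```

The backreference `\1` re-matches whatever the first group consumed, character for character.
`match` is anchored at position 0; if the pattern doesn't fit there, it returns None.
The match spans [0:3] → 'g-g'.
Captured: group 1 = 'g'.

(0, 3)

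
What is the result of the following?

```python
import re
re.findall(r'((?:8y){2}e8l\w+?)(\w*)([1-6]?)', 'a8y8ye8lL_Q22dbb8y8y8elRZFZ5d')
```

Pattern: the literal '8y' repeated 2 times, then the literal 'e8l', then one or more of a word character (lazy) (captured); then zero or more of a word character (captured); then optionally a character in [1-6] (captured).
Walking the string: at [1:29] match '8y8ye8lL_Q22dbb8y8y8elRZFZ5d', groups = ('8y8ye8lL', '_Q22dbb8y8y8elRZFZ5d', '').
3 groups means the one result is a tuple of 3 captured strings — 1 here.

[('8y8ye8lL', '_Q22dbb8y8y8elRZFZ5d', '')]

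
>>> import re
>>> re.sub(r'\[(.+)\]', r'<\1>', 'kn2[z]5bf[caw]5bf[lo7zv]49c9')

'kn2<z]5bf[caw]5bf[lo7zv>49c9'

The replacement refers to a captured group, so each match is rewritten using its own captured text.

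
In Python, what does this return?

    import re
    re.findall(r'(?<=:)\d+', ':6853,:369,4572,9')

['6853', '369']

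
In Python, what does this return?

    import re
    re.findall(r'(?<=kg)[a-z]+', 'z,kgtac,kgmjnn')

['tac', 'mjnn']

The `(?=…)`/`(?<=…)` assertion just peeks at neighbouring text; it doesn't advance the match position.
Since nothing is captured, `findall` lists the 2 matched substrings directly.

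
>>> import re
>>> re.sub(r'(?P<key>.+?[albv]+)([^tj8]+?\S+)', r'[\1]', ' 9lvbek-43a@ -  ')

'[ 9lvb] -  '

The pattern matches one or more of any character (lazy), then one or more of one of [albv] (captured as 'key'); then one or more of any character except [tj8] (lazy), then one or more of a non-whitespace character (captured).
The `?` after the quantifier makes it lazy — it takes as little as possible before letting the rest of the pattern try.
Matches: at [0:12] → ' 9lvbek-43a@'.
The replacement refers to a captured group, so each match is rewritten using its own captured text.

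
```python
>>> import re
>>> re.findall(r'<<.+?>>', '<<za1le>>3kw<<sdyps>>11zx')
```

['<<za1le>>', '<<sdyps>>']

The `?` after the quantifier makes it lazy — it takes as little as possible before letting the rest of the pattern try.
Matches: at [0:9] → '<<za1le>>'; at [12:21] → '<<sdyps>>'.
No capturing groups, so `findall` returns the 2 full match strings.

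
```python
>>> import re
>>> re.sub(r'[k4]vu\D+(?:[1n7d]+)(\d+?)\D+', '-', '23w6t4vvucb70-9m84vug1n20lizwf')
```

Each match is replaced by '-'.

'23w6t4vvucb70-9m8-'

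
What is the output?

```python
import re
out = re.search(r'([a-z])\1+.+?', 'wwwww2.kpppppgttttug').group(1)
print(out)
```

`\1` is not a pattern — it's the concrete string captured by group 1, re-applied verbatim.
Unlike `match`, `search` isn't anchored — it looks for the pattern anywhere in the string.
The match spans [0:6] → 'wwwww2'.
Captured: group 1 = 'w'.

w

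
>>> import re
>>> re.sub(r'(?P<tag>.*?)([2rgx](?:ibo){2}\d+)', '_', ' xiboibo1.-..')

'_.-..'

This matches zero or more of any character (lazy) (captured as 'tag'); then one of [2rgx], then the literal 'ibo' repeated 2 times, then one or more of a digit (captured).
Matches: at [0:9] → ' xiboibo1'.
Each match is replaced by '_'.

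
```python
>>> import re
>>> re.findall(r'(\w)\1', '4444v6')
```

['4', '4']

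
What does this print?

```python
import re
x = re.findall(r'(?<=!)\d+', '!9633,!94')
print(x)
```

['9633', '94']

Because the assertion is zero-width, the text it checks is not consumed and won't appear in the result.
Matches: at [1:5] → '9633'; at [7:9] → '94'.
`findall` yields the raw match text (2 of them) because the pattern has no groups.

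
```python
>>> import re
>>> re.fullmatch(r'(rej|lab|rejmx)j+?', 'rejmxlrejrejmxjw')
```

None

`re.fullmatch` is like wrapping the pattern in `^…$` (in single-line mode).
Here the string isn't matched end-to-end, so the call returns None.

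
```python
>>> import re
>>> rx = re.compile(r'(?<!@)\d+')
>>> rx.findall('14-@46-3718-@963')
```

['14', '6', '3718', '63']

`(?!…)`/`(?<!…)` only lets a position through if the neighbouring text does NOT match; no characters are consumed.
`findall` yields the raw match text (4 of them) because the pattern has no groups.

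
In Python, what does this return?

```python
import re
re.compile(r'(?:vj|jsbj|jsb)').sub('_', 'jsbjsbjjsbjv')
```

Alternation tries branches left to right and keeps the first one that lets the overall match succeed at that position.
Every occurrence is swapped for '_'.

'_sbj_v'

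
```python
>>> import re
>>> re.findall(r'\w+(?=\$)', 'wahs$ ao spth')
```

['wahs']

The positive lookaround only admits positions where the adjacent text matches; those characters stay outside the span.
Scanning left to right: at [0:4] → 'wahs'.
Since nothing is captured, `findall` lists the 1 matched substring directly.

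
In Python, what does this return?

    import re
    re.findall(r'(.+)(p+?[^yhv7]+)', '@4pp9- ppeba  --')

Multiple groups make `findall` return tuples — one 2-tuple for the one match.

[('@4pp9- p', 'peba  --')]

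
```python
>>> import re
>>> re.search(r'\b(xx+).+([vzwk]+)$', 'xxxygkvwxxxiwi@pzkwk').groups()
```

The match spans [0:20] → 'xxxygkvwxxxiwi@pzkwk'.
Captured: group 1 = 'xxx', group 2 = 'k'.

('xxx', 'k')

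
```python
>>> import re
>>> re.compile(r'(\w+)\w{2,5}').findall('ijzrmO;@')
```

This matches one or more of a word character (captured); then 2 to 5 of a word character.
Matches: at [0:6] match 'ijzrmO', group 1 = 'ijzr'.
Because there's exactly one group, `findall` drops the full match and keeps group 1 from the one hit.

['ijzr']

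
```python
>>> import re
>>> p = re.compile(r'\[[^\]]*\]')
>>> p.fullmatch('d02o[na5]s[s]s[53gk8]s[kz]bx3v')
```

None

`re.fullmatch` requires the pattern to consume the entire string.
Here the pattern can't cover the whole string, so the call returns None.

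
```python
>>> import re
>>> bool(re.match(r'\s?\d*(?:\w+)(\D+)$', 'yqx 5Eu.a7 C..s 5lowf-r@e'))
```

The pattern matches optionally whitespace, then zero or more of a digit; then one or more of a word character (non-capturing group); then one or more of a non-digit (captured); then anchored at the end.
`re.match` only tries the pattern at the start of the string.
Here the string doesn't start with a match, so the call returns None, and `bool(None)` is False.

False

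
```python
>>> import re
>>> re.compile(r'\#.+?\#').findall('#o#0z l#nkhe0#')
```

['#o#', '#nkhe0#']

Because the quantifier is non-greedy, it stops expanding at the earliest point where the rest of the pattern can succeed.
With no groups in the pattern, `findall` gives back each whole match — 2 here.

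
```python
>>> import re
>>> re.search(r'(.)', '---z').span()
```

(0, 1)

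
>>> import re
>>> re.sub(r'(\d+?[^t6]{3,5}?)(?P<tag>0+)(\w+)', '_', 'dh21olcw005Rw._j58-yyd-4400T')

'dh_._j58-yyd-4400T'

This matches one or more of a digit (lazy), then 3 to 5 of any character except [t6] (lazy) (captured); then one or more of a literal '0' (captured as 'tag'); then one or more of a word character (captured).
Every occurrence is swapped for '_'.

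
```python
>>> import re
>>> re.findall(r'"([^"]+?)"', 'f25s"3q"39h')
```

Matches: at [4:8] match '"3q"', group 1 = '3q'.
`findall` collects group 1 from the one match (1 total).

['3q']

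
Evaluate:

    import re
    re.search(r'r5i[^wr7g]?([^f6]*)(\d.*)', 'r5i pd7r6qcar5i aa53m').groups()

('pd7r', '6qcar5i aa53m')

This matches a literal 'r', then the literal '5i', then optionally any character except [wr7g]; then zero or more of any character except [f6] (captured); then a digit, then zero or more of any character (captured).
`re.search` tries every starting position until one works.
The match spans [0:21] → 'r5i pd7r6qcar5i aa53m'.
Captured: group 1 = 'pd7r', group 2 = '6qcar5i aa53m'.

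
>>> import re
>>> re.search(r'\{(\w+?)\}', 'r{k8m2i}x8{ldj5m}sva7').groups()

('k8m2i',)

`re.search` tries every starting position until one works.
The match spans [1:8] → '{k8m2i}'.
Captured: group 1 = 'k8m2i'.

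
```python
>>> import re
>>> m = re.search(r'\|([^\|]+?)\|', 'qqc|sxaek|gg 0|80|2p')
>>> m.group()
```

The match spans [3:10] → '|sxaek|'.

'|sxaek|'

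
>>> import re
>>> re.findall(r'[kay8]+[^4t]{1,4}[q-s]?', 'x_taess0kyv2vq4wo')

['aess0', 'kyv2vq']

The pattern matches one or more of one of [kay8]; then 1 to 4 of any character except [4t], then optionally a character in [q-s].
Matches: at [3:8] → 'aess0'; at [8:14] → 'kyv2vq'.
No capturing groups, so `findall` returns the 2 full match strings.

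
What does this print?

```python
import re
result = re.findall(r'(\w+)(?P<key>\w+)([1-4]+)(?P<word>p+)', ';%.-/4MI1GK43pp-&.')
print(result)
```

[('4MI1GK', '4', '3', 'pp')]

Pattern: one or more of a word character (captured); then one or more of a word character (captured as 'key'); then one or more of a character in [1-4] (captured); then one or more of a literal 'p' (captured as 'word').
Walking the string: at [5:15] match '4MI1GK43pp', groups = ('4MI1GK', '4', '3', 'pp').
4 groups means the one result is a tuple of 4 captured strings — 1 here.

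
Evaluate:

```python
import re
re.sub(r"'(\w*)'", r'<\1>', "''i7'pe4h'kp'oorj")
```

Matches: at [0:2] → "''"; at [4:10] → "'pe4h'".
`\1` in the replacement pulls in group 1's text for each match.

"<>i7<pe4h>kp'oorj"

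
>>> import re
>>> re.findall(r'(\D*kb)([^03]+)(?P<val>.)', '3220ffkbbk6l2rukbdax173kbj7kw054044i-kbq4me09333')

The pattern matches zero or more of a non-digit, then the literal 'kb' (captured); then one or more of any character except [03] (captured); then any character (captured as 'val').
Walking the string: at [4:23] match 'ffkbbk6l2rukbdax173', groups = ('ffkb', 'bk6l2rukbdax17', '3'); at [23:30] match 'kbj7kw0', groups = ('kb', 'j7kw', '0'); at [35:44] match 'i-kbq4me0', groups = ('i-kb', 'q4me', '0').
Multiple groups make `findall` return tuples — one 3-tuple for each match.

[('ffkb', 'bk6l2rukbdax17', '3'), ('kb', 'j7kw', '0'), ('i-kb', 'q4me', '0')]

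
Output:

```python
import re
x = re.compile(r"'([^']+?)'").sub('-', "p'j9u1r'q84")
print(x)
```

Matches: at [1:8] → "'j9u1r'".
Every occurrence is swapped for '-'.

p-q84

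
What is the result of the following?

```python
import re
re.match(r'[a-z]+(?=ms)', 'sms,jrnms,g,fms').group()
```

With `match`, the pattern is implicitly anchored at the beginning.
The match spans [0:1] → 's'.

's'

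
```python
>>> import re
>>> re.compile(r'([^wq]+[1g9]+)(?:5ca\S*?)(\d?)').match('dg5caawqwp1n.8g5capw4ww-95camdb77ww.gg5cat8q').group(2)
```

''

The pattern matches one or more of any character except [wq], then one or more of one of [1g9] (captured); then the literal '5ca', then zero or more of a non-whitespace character (lazy) (non-capturing group); then optionally a digit (captured).
A non-greedy quantifier consumes as few characters as it can — just enough that the remainder of the pattern still matches from where it stops; whatever follows it matches normally.
`re.match` won't scan ahead — the pattern has to work from the very first character.
The match spans [0:5] → 'dg5ca'.
Captured: group 1 = 'dg', group 2 = ''.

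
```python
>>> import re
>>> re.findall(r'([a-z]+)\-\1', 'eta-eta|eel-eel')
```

A backreference is literal: `\1` must see the identical characters the first group matched.
Because there's exactly one group, `findall` drops the full match and keeps group 1 from each hit.

['eta', 'eel']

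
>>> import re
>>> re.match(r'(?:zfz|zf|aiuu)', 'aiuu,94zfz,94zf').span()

(0, 4)

`re.match` won't scan ahead — the pattern has to work from the very first character.
The match spans [0:4] → 'aiuu'.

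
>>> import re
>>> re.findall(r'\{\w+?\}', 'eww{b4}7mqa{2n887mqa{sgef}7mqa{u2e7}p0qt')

['{b4}', '{sgef}', '{u2e7}']

Walking the string: at [3:7] → '{b4}'; at [20:26] → '{sgef}'; at [30:36] → '{u2e7}'.
With no groups in the pattern, `findall` gives back each whole match — 3 here.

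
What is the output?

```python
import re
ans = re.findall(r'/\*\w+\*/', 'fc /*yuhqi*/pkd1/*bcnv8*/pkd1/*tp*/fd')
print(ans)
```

['/*yuhqi*/', '/*bcnv8*/', '/*tp*/']

Walking the string: at [3:12] → '/*yuhqi*/'; at [16:25] → '/*bcnv8*/'; at [29:35] → '/*tp*/'.
With no groups in the pattern, `findall` gives back each whole match — 3 here.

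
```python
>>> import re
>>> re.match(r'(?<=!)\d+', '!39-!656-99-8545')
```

None

Because the assertion is zero-width, the text it checks is not consumed and won't appear in the result.
`match` is anchored at position 0; if the pattern doesn't fit there, it returns None.
Here the string doesn't start with a match, so the call returns None.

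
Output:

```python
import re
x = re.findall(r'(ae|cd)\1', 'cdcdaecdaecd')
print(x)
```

A backreference is literal: `\1` must see the identical characters the first group matched.
`findall` collects group 1 from the one match (1 total).

['cd']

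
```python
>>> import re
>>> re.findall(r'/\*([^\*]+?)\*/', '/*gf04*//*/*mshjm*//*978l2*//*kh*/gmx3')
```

['gf04', 'mshjm', '978l2', 'kh']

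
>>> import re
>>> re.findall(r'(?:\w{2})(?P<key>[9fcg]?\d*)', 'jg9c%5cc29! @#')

['9', 'c29']

Pattern: exactly 2 of a word character (non-capturing group); then optionally one of [9fcg], then zero or more of a digit (captured as 'key').
Walking the string: at [0:3] match 'jg9', group 1 = '9'; at [5:10] match '5cc29', group 1 = 'c29'.
One capturing group, so `findall` returns just the captured substring from each match — 2 in all.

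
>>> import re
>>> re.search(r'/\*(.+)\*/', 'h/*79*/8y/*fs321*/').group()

`search` walks the string left to right and returns the first match it finds.
The match spans [1:18] → '/*79*/8y/*fs321*/'.
Captured: group 1 = '79*/8y/*fs321'.

'/*79*/8y/*fs321*/'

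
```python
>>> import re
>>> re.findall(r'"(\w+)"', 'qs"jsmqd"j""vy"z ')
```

['jsmqd', 'vy']

Walking the string: at [2:9] match '"jsmqd"', group 1 = 'jsmqd'; at [11:15] match '"vy"', group 1 = 'vy'.
With a single group, `findall` returns only what that group captured — 2 items.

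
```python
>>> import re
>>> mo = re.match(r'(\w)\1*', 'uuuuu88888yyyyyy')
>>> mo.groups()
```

After group 1 captures some text, `\1` only succeeds where that same text appears again.
`re.match` only tries the pattern at the start of the string.
The match spans [0:5] → 'uuuuu'.
Captured: group 1 = 'u'.

('u',)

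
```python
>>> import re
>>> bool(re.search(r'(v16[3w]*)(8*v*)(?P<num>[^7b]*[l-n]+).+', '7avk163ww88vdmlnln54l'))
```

False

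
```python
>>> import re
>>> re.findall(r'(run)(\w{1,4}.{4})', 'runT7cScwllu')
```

[('run', 'T7cScwll')]

Pattern: the literal 'ru', then the literal 'n' (captured); then 1 to 4 of a word character, then exactly 4 of any character (captured).
Walking the string: at [0:11] match 'runT7cScwll', groups = ('run', 'T7cScwll').
Multiple groups make `findall` return tuples — one 2-tuple for the one match.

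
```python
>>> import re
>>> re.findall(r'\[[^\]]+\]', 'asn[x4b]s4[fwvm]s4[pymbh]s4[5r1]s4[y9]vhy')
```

`findall` yields the raw match text (5 of them) because the pattern has no groups.

['[x4b]', '[fwvm]', '[pymbh]', '[5r1]', '[y9]']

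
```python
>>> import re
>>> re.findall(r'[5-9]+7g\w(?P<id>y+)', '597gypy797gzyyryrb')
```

['yy']

Pattern: one or more of a character in [5-9], then the literal '7g', then a word character; then one or more of a literal 'y' (captured as 'id').
Walking the string: at [7:14] match '797gzyy', group 1 = 'yy'.
With a single group, `findall` returns only what that group captured — 1 item.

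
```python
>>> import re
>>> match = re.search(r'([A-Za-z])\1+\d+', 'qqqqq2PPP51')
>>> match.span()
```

The backreference `\1` re-matches whatever the first group consumed, character for character.
`re.search` tries every starting position until one works.
The match spans [0:6] → 'qqqqq2'.
Captured: group 1 = 'q'.

(0, 6)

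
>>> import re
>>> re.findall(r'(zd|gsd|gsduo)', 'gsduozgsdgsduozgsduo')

['gsd', 'gsd', 'gsd', 'gsd']

Alternation isn't longest-match — the leftmost alternative that fits at this position is chosen.
Walking the string: at [0:3] match 'gsd', group 1 = 'gsd'; at [6:9] match 'gsd', group 1 = 'gsd'; at [9:12] match 'gsd', group 1 = 'gsd'; at [15:18] match 'gsd', group 1 = 'gsd'.
With a single group, `findall` returns only what that group captured — 4 items.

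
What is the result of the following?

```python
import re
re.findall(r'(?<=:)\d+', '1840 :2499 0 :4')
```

The lookaround is zero-width — it requires the adjacent text to match without consuming it, so the asserted text isn't part of the match.
Scanning left to right: at [6:10] → '2499'; at [14:15] → '4'.
`findall` yields the raw match text (2 of them) because the pattern has no groups.

['2499', '4']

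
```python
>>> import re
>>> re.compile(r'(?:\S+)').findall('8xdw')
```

Pattern: one or more of a non-whitespace character (non-capturing group).
No capturing groups, so `findall` returns the 1 full match string.

['8xdw']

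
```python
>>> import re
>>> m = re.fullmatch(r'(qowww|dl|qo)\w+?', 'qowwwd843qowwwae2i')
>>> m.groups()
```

('qowww',)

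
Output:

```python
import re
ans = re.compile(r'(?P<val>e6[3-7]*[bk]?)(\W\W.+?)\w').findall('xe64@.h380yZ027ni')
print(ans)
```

Pattern: the literal 'e6', then zero or more of a character in [3-7], then optionally one of [bk] (captured as 'val'); then a non-word character, then a non-word character, then one or more of any character (lazy) (captured); then a word character.
Multiple groups make `findall` return tuples — one 2-tuple for the one match.

[('e64', '@.h')]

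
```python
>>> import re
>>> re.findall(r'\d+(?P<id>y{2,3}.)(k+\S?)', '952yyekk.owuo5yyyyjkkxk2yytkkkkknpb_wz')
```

With 2 capturing groups, `findall` returns a 2-tuple per match.

[('yye', 'kk.'), ('yyt', 'kkkkkn')]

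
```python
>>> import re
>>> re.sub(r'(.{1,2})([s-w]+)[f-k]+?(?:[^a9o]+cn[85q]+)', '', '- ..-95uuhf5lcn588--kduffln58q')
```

Pattern: 1 to 2 of any character (captured); then one or more of a character in [s-w] (captured); then one or more of a character in [f-k] (lazy); then one or more of any character except [a9o], then the literal 'cn', then one or more of one of [85q] (non-capturing group).
Matches: at [5:18] → '95uuhf5lcn588'.
Every occurrence is swapped for ''.

'- ..---kduffln58q'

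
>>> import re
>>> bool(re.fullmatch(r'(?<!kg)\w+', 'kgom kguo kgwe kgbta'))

`re.fullmatch` is like wrapping the pattern in `^…$` (in single-line mode).
Here there's no way to consume every character, so the call returns None, and `bool(None)` is False.

False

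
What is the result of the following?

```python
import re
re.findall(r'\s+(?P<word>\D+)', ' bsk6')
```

`findall` collects group 1 from the one match (1 total).

['bsk']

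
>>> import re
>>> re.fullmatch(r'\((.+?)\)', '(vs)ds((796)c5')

None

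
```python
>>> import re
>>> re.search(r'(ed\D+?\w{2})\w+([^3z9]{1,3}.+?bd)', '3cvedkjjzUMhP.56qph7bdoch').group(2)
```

The match spans [3:22] → 'edkjjzUMhP.56qph7bd'.
Captured: group 1 = 'edkjj', group 2 = '.56qph7bd'.

'.56qph7bd'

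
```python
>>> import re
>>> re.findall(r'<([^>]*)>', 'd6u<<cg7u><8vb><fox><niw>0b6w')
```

['<cg7u', '8vb', 'fox', 'niw']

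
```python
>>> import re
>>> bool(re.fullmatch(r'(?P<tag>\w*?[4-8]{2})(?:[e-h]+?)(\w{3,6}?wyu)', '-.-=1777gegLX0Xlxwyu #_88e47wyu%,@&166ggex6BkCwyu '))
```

False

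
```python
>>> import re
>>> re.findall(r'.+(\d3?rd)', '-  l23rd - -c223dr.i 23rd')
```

This matches one or more of any character; then a digit, then optionally the literal '3', then the literal 'rd' (captured).
Scanning left to right: at [0:25] match '-  l23rd - -c223dr.i 23rd', group 1 = '3rd'.
Because there's exactly one group, `findall` drops the full match and keeps group 1 from the one hit.

['3rd']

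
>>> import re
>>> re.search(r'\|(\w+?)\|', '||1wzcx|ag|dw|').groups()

('1wzcx',)

The match spans [1:8] → '|1wzcx|'.
Captured: group 1 = '1wzcx'.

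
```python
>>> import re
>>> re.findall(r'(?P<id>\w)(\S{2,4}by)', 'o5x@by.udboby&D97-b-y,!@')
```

[('o', '5x@by'), ('u', 'dboby')]

This matches a word character (captured as 'id'); then 2 to 4 of a non-whitespace character, then the literal 'by' (captured).
`findall` packs the 2 group values into a tuple for every match.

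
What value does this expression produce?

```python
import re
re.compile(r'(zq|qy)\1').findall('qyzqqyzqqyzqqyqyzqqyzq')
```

['qy']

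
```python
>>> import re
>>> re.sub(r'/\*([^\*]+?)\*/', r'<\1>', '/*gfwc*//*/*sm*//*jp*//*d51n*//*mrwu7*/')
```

'<gfwc>/*<sm><jp><d51n><mrwu7>'

Matches: at [0:8] → '/*gfwc*/'; at [10:16] → '/*sm*/'; at [16:22] → '/*jp*/'; at [22:30] → '/*d51n*/'; at [30:39] → '/*mrwu7*/'.
`\1` in the replacement pulls in group 1's text for each match.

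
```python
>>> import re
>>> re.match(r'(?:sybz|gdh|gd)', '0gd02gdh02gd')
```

None

With `match`, the pattern is implicitly anchored at the beginning.
Here the string doesn't start with a match, so the call returns None.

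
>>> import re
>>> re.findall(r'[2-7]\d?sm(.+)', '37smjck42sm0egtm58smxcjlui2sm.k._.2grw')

Pattern: a character in [2-7], then optionally a digit, then the literal 'sm'; then one or more of any character (captured).
Matches: at [0:38] match '37smjck42sm0egtm58smxcjlui2sm.k._.2grw', group 1 = 'jck42sm0egtm58smxcjlui2sm.k._.2grw'.
Because there's exactly one group, `findall` drops the full match and keeps group 1 from the one hit.

['jck42sm0egtm58smxcjlui2sm.k._.2grw']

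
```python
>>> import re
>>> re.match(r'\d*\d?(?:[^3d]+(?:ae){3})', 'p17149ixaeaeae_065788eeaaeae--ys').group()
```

'p17149ixaeaeae'

Pattern: zero or more of a digit, then optionally a digit; then one or more of any character except [3d], then the literal 'ae' repeated 3 times (non-capturing group).
`re.match` won't scan ahead — the pattern has to work from the very first character.
The match spans [0:14] → 'p17149ixaeaeae'.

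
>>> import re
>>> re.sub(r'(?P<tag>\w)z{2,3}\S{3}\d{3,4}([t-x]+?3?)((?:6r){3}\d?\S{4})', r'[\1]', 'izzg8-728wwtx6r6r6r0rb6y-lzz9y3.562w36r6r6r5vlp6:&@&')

'[i]-lzz9y3.562w36r6r6r5vlp6:&@&'

Pattern: a word character (captured as 'tag'); then 2 to 3 of the literal 'z', then exactly 3 of a non-whitespace character, then 3 to 4 of a digit; then one or more of a character in [t-x] (lazy), then optionally a literal '3' (captured); then the literal '6r' repeated 3 times, then optionally a digit, then exactly 4 of a non-whitespace character (captured).
Matches: at [0:24] → 'izzg8-728wwtx6r6r6r0rb6y'.
`\1` in the replacement pulls in group 1's text for each match.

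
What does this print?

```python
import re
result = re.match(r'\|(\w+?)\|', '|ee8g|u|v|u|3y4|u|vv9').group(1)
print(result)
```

`re.match` won't scan ahead — the pattern has to work from the very first character.
The match spans [0:6] → '|ee8g|'.
Captured: group 1 = 'ee8g'.

ee8g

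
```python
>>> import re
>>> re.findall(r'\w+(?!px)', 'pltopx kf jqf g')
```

The negative lookaround is zero-width — it rules out positions where the adjacent text would match, without consuming anything.
Matches: at [0:6] → 'pltopx'; at [7:9] → 'kf'; at [10:13] → 'jqf'; at [14:15] → 'g'.
With no groups in the pattern, `findall` gives back each whole match — 4 here.

['pltopx', 'kf', 'jqf', 'g']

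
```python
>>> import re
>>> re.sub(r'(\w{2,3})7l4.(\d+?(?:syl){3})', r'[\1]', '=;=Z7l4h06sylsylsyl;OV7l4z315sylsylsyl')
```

'=;=Z7l4h06sylsylsyl;[OV]'

Pattern: 2 to 3 of a word character (captured); then the literal '7l4', then any character; then one or more of a digit (lazy), then the literal 'syl' repeated 3 times (captured).
Matches: at [20:38] → 'OV7l4z315sylsylsyl'.
`\1` in the replacement pulls in group 1's text for each match.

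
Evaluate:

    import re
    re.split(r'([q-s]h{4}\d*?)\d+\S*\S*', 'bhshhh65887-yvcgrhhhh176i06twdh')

['bhshhh65887-yvcg', 'rhhhh', '']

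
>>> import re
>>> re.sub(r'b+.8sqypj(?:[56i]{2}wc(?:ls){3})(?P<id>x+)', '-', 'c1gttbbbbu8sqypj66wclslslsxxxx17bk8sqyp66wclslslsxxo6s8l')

The pattern matches one or more of the literal 'b', then any character; then the literal '8sq', then the literal 'ypj'; then exactly 2 of one of [56i], then the literal 'wc', then the literal 'ls' repeated 3 times (non-capturing group); then one or more of a literal 'x' (captured as 'id').
Every occurrence is swapped for '-'.

'c1gtt-17bk8sqyp66wclslslsxxo6s8l'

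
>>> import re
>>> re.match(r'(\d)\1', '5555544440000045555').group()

`re.match` won't scan ahead — the pattern has to work from the very first character.
The match spans [0:2] → '55'.

'55'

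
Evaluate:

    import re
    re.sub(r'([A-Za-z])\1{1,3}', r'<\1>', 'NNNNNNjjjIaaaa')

`\1` is not a pattern — it's the concrete string captured by group 1, re-applied verbatim.
Matches: at [0:4] → 'NNNN'; at [4:6] → 'NN'; at [6:9] → 'jjj'; at [10:14] → 'aaaa'.
Each match is replaced using the text its own group 1 captured.

'<N><N><j>I<a>'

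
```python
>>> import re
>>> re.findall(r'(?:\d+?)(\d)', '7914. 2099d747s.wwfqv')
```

['9', '4', '0', '9', '4']

One capturing group, so `findall` returns just the captured substring from each match — 5 in all.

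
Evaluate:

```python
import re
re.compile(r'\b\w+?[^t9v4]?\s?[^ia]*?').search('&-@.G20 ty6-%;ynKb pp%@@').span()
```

(4, 6)

A `+?`/`*?`/`{m,n}?` starts at its minimum and grows only as far as needed for what follows to match.
The match spans [4:6] → 'G2'.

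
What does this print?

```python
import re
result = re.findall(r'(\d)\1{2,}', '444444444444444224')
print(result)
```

['4']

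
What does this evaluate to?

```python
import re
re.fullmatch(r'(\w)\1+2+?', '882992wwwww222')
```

None

`\1` is not a pattern — it's the concrete string captured by group 1, re-applied verbatim.
`fullmatch` succeeds only if the pattern covers the string from start to end.
Here there's no way to consume every character, so the call returns None.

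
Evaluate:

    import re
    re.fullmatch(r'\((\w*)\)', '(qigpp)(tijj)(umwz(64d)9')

`re.fullmatch` requires the pattern to consume the entire string.
Here there's no way to consume every character, so the call returns None.

None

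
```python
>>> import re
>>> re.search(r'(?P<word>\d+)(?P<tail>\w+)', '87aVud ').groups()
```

('87', 'aVud')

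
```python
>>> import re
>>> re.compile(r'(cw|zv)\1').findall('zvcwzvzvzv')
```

['zv']

`\1` has to match the exact text group 1 already captured.
Walking the string: at [4:8] match 'zvzv', group 1 = 'zv'.
Because there's exactly one group, `findall` drops the full match and keeps group 1 from the one hit.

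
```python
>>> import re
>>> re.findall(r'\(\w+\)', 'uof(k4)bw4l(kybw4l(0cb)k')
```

['(k4)', '(0cb)']

Walking the string: at [3:7] → '(k4)'; at [18:23] → '(0cb)'.
Since nothing is captured, `findall` lists the 2 matched substrings directly.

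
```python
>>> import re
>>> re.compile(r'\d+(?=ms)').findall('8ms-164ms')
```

['8', '164']

Lookahead/lookbehind check context without consuming it, so the matched span excludes the asserted characters.
Matches: at [0:1] → '8'; at [4:7] → '164'.
`findall` yields the raw match text (2 of them) because the pattern has no groups.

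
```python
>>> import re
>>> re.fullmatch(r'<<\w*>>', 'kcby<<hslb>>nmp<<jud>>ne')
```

`re.fullmatch` is like wrapping the pattern in `^…$` (in single-line mode).
Here the string isn't matched end-to-end, so the call returns None.

None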